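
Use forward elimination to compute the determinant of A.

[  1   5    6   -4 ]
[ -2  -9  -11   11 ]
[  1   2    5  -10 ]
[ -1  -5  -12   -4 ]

Forward elimination:
R2 <- R2 - (-2)*R1:  [ 0  1  1  3 ]
R3 <- R3 - (1)*R1:  [  0  -3  -1  -6 ]
R4 <- R4 - (-1)*R1:  [  0   0  -6  -8 ]
R3 <- R3 - (-3)*R2:  [ 0  0  2  3 ]
R4 <- R4 - (-3)*R3:  [ 0  0  0  1 ]
Upper-triangular form:
[ 1  5  6  -4 ]
[ 0  1  1   3 ]
[ 0  0  2   3 ]
[ 0  0  0   1 ]
det(A) = (-1)^0 * (1) * (1) * (2) * (1) = 2  (0 row swaps -> sign +1)

det(A) = 2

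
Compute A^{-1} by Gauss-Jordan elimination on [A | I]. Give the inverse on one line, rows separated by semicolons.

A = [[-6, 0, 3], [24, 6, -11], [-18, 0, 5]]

inverse = [5/24 0 -1/8; 13/24 1/6 1/24; 3/4 0 -1/4]

Gauss-Jordan on [A | I]:
R1 <- (1/-6)*R1:  [    1     0  -1/2  |  -1/6     0     0 ]
R2 <- R2 - (24)*R1:  [ 0  6  1  |  4  1  0 ]
R3 <- R3 - (-18)*R1:  [  0   0  -4  |  -3   0   1 ]
R2 <- (1/6)*R2:  [   0    1  1/6  |  2/3  1/6    0 ]
R3 <- (1/-4)*R3:  [    0     0     1  |   3/4     0  -1/4 ]
R1 <- R1 - (-1/2)*R3:  [    1     0     0  |  5/24     0  -1/8 ]
R2 <- R2 - (1/6)*R3:  [     0      1      0  |  13/24    1/6   1/24 ]
Right block of [I | A^{-1}] is the inverse:
[  5/24    0  -1/8 ]
[ 13/24  1/6  1/24 ]
[   3/4    0  -1/4 ]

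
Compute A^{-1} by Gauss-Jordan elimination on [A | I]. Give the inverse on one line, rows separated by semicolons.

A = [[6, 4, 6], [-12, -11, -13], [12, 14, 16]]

inverse = [-1/6 -5/9 -7/18; -1 -2/3 -1/6; 1 1 1/2]

Gauss-Jordan on [A | I]:
R1 <- (1/6)*R1:  [   1  2/3    1  |  1/6    0    0 ]
R2 <- R2 - (-12)*R1:  [  0  -3  -1  |   2   1   0 ]
R3 <- R3 - (12)*R1:  [  0   6   4  |  -2   0   1 ]
R2 <- (1/-3)*R2:  [    0     1   1/3  |  -2/3  -1/3     0 ]
R1 <- R1 - (2/3)*R2:  [     1      0    7/9  |  11/18    2/9      0 ]
R3 <- R3 - (6)*R2:  [ 0  0  2  |  2  2  1 ]
R3 <- (1/2)*R3:  [   0    0    1  |    1    1  1/2 ]
R1 <- R1 - (7/9)*R3:  [     1      0      0  |   -1/6   -5/9  -7/18 ]
R2 <- R2 - (1/3)*R3:  [    0     1     0  |    -1  -2/3  -1/6 ]
Right block of [I | A^{-1}] is the inverse:
[ -1/6  -5/9  -7/18 ]
[   -1  -2/3   -1/6 ]
[    1     1    1/2 ]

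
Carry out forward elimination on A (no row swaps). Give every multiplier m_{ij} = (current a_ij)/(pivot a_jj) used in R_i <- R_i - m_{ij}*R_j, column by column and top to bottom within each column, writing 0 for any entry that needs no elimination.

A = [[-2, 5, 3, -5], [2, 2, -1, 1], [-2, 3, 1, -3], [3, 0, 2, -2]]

multipliers: -1, 1, -3/2, -2/7, 15/14, -61/20

Forward elimination:
R2 <- R2 - (-1)*R1:  [  0   7   2  -4 ]
R3 <- R3 - (1)*R1:  [  0  -2  -2   2 ]
R4 <- R4 - (-3/2)*R1:  [     0   15/2   13/2  -19/2 ]
R3 <- R3 - (-2/7)*R2:  [     0      0  -10/7    6/7 ]
R4 <- R4 - (15/14)*R2:  [      0       0   61/14  -73/14 ]
R4 <- R4 - (-61/20)*R3:  [     0      0      0  -13/5 ]
Multipliers (in order of application): m_{21} = -1, m_{31} = 1, m_{41} = -3/2, m_{32} = -2/7, m_{42} = 15/14, m_{43} = -61/20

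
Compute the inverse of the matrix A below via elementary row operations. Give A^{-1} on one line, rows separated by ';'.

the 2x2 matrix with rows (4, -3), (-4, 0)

inverse = [0 -1/4; -1/3 -1/3]

Gauss-Jordan on [A | I]:
R1 <- (1/4)*R1:  [    1  -3/4  |   1/4     0 ]
R2 <- R2 - (-4)*R1:  [  0  -3  |   1   1 ]
R2 <- (1/-3)*R2:  [    0     1  |  -1/3  -1/3 ]
R1 <- R1 - (-3/4)*R2:  [    1     0  |     0  -1/4 ]
Right block of [I | A^{-1}] is the inverse:
[    0  -1/4 ]
[ -1/3  -1/3 ]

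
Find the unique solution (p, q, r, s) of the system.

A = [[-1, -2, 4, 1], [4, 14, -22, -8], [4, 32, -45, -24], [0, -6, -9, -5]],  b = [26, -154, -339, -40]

Forward elimination on [A|b]:
R2 <- R2 - (-4)*R1:  [   0    6   -6   -4  -50 ]
R3 <- R3 - (-4)*R1:  [    0    24   -29   -20  -235 ]
R3 <- R3 - (4)*R2:  [   0    0   -5   -4  -35 ]
R4 <- R4 - (-1)*R2:  [   0    0  -15   -9  -90 ]
R4 <- R4 - (3)*R3:  [  0   0   0   3  15 ]
Row echelon form:
[ -1  -2   4   1  |   26 ]
[  0   6  -6  -4  |  -50 ]
[  0   0  -5  -4  |  -35 ]
[  0   0   0   3  |   15 ]
Back-substitution:
s = (15) / 3 = 5
r = (-35 - (-4)*(5)) / -5 = 3
q = (-50 - (-6)*(3) - (-4)*(5)) / 6 = -2
p = (26 - (-2)*(-2) - (4)*(3) - (1)*(5)) / -1 = -5

(-5, -2, 3, 5)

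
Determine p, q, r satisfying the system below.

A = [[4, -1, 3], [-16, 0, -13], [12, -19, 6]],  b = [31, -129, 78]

(4, 0, 5)

Forward elimination on [A|b]:
R2 <- R2 - (-4)*R1:  [  0  -4  -1  -5 ]
R3 <- R3 - (3)*R1:  [   0  -16   -3  -15 ]
R3 <- R3 - (4)*R2:  [ 0  0  1  5 ]
Row echelon form:
[ 4  -1   3  |  31 ]
[ 0  -4  -1  |  -5 ]
[ 0   0   1  |   5 ]
Back-substitution:
r = (5) / 1 = 5
q = (-5 - (-1)*(5)) / -4 = 0
p = (31 - (-1)*(0) - (3)*(5)) / 4 = 4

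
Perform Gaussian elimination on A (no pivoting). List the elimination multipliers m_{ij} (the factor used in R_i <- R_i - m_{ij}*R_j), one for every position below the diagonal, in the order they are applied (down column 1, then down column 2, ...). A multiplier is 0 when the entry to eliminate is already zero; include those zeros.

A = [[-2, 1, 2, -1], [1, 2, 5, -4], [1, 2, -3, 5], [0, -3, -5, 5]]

multipliers: -1/2, -1/2, 0, 1, -6/5, -11/40

Forward elimination:
R2 <- R2 - (-1/2)*R1:  [    0   5/2     6  -9/2 ]
R3 <- R3 - (-1/2)*R1:  [   0  5/2   -2  9/2 ]
R4: entry in column 1 is already 0 -> m_{41} = 0 (no row operation needed)
R3 <- R3 - (1)*R2:  [  0   0  -8   9 ]
R4 <- R4 - (-6/5)*R2:  [    0     0  11/5  -2/5 ]
R4 <- R4 - (-11/40)*R3:  [     0      0      0  83/40 ]
Multipliers (in order of application): m_{21} = -1/2, m_{31} = -1/2, m_{41} = 0, m_{32} = 1, m_{42} = -6/5, m_{43} = -11/40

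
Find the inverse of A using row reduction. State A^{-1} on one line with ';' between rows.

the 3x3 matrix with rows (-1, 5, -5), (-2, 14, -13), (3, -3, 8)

inverse = [-73/8 25/8 -5/8; 23/8 -7/8 3/8; 9/2 -3/2 1/2]

Gauss-Jordan on [A | I]:
R1 <- (1/-1)*R1:  [  1  -5   5  |  -1   0   0 ]
R2 <- R2 - (-2)*R1:  [  0   4  -3  |  -2   1   0 ]
R3 <- R3 - (3)*R1:  [  0  12  -7  |   3   0   1 ]
R2 <- (1/4)*R2:  [    0     1  -3/4  |  -1/2   1/4     0 ]
R1 <- R1 - (-5)*R2:  [    1     0   5/4  |  -7/2   5/4     0 ]
R3 <- R3 - (12)*R2:  [  0   0   2  |   9  -3   1 ]
R3 <- (1/2)*R3:  [    0     0     1  |   9/2  -3/2   1/2 ]
R1 <- R1 - (5/4)*R3:  [     1      0      0  |  -73/8   25/8   -5/8 ]
R2 <- R2 - (-3/4)*R3:  [    0     1     0  |  23/8  -7/8   3/8 ]
Right block of [I | A^{-1}] is the inverse:
[ -73/8  25/8  -5/8 ]
[  23/8  -7/8   3/8 ]
[   9/2  -3/2   1/2 ]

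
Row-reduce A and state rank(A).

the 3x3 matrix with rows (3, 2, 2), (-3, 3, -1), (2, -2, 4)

rank(A) = 3

Row reduction:
R2 <- R2 - (-1)*R1:  [ 0  5  1 ]
R3 <- R3 - (2/3)*R1:  [     0  -10/3    8/3 ]
R3 <- R3 - (-2/3)*R2:  [    0     0  10/3 ]
Row echelon form:
[ 3  2     2 ]
[ 0  5     1 ]
[ 0  0  10/3 ]
Nonzero rows / pivot columns: 3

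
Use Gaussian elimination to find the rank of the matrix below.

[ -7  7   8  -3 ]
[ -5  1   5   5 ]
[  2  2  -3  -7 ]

rank(A) = 3

Row reduction:
R2 <- R2 - (5/7)*R1:  [    0    -4  -5/7  50/7 ]
R3 <- R3 - (-2/7)*R1:  [     0      4   -5/7  -55/7 ]
R3 <- R3 - (-1)*R2:  [     0      0  -10/7   -5/7 ]
Row echelon form:
[ -7   7      8    -3 ]
[  0  -4   -5/7  50/7 ]
[  0   0  -10/7  -5/7 ]
Nonzero rows / pivot columns: 3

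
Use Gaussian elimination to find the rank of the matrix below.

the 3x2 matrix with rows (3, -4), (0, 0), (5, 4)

Row reduction:
R3 <- R3 - (5/3)*R1:  [    0  32/3 ]
R2 <-> R3   (pivot in column 2 was zero)
[ 3    -4 ]
[ 0  32/3 ]
[ 0     0 ]
Row echelon form:
[ 3    -4 ]
[ 0  32/3 ]
[ 0     0 ]
Nonzero rows / pivot columns: 2

rank(A) = 2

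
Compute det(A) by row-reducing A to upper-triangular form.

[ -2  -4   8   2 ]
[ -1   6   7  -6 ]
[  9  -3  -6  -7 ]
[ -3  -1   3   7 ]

Forward elimination:
R2 <- R2 - (1/2)*R1:  [  0   8   3  -7 ]
R3 <- R3 - (-9/2)*R1:  [   0  -21   30    2 ]
R4 <- R4 - (3/2)*R1:  [  0   5  -9   4 ]
R3 <- R3 - (-21/8)*R2:  [      0       0   303/8  -131/8 ]
R4 <- R4 - (5/8)*R2:  [     0      0  -87/8   67/8 ]
R4 <- R4 - (-29/101)*R3:  [       0        0        0  371/101 ]
Upper-triangular form:
[ -2  -4      8        2 ]
[  0   8      3       -7 ]
[  0   0  303/8   -131/8 ]
[  0   0      0  371/101 ]
det(A) = (-1)^0 * (-2) * (8) * (303/8) * (371/101) = -2226  (0 row swaps -> sign +1)

det(A) = -2226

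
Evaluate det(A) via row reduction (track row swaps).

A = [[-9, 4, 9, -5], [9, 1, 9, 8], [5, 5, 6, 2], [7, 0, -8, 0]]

Forward elimination:
R2 <- R2 - (-1)*R1:  [  0   5  18   3 ]
R3 <- R3 - (-5/9)*R1:  [    0  65/9    11  -7/9 ]
R4 <- R4 - (-7/9)*R1:  [     0   28/9     -1  -35/9 ]
R3 <- R3 - (13/9)*R2:  [     0      0    -15  -46/9 ]
R4 <- R4 - (28/45)*R2:  [       0        0    -61/5  -259/45 ]
R4 <- R4 - (61/75)*R3:  [         0          0          0  -1079/675 ]
Upper-triangular form:
[ -9  4    9         -5 ]
[  0  5   18          3 ]
[  0  0  -15      -46/9 ]
[  0  0    0  -1079/675 ]
det(A) = (-1)^0 * (-9) * (5) * (-15) * (-1079/675) = -1079  (0 row swaps -> sign +1)

det(A) = -1079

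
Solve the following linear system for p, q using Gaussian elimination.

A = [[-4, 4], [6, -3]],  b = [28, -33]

Forward elimination on [A|b]:
R2 <- R2 - (-3/2)*R1:  [ 0  3  9 ]
Row echelon form:
[ -4  4  |  28 ]
[  0  3  |   9 ]
Back-substitution:
q = (9) / 3 = 3
p = (28 - (4)*(3)) / -4 = -4

(-4, 3)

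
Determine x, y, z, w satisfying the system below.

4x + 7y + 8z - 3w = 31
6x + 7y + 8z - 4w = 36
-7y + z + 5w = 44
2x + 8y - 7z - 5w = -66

Forward elimination on [A|b]:
R2 <- R2 - (3/2)*R1:  [     0   -7/2     -4    1/2  -21/2 ]
R4 <- R4 - (1/2)*R1:  [      0     9/2     -11    -7/2  -163/2 ]
R3 <- R3 - (2)*R2:  [  0   0   9   4  65 ]
R4 <- R4 - (-9/7)*R2:  [      0       0  -113/7   -20/7     -95 ]
R4 <- R4 - (-113/63)*R3:  [       0        0        0   272/63  1360/63 ]
Row echelon form:
[ 4     7   8      -3  |       31 ]
[ 0  -7/2  -4     1/2  |    -21/2 ]
[ 0     0   9       4  |       65 ]
[ 0     0   0  272/63  |  1360/63 ]
Back-substitution:
w = (1360/63) / (272/63) = 5
z = (65 - (4)*(5)) / 9 = 5
y = (-21/2 - (-4)*(5) - (1/2)*(5)) / (-7/2) = -2
x = (31 - (7)*(-2) - (8)*(5) - (-3)*(5)) / 4 = 5

(5, -2, 5, 5)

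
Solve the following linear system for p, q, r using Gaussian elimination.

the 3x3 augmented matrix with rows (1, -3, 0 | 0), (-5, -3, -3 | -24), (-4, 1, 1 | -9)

Forward elimination on [A|b]:
R2 <- R2 - (-5)*R1:  [   0  -18   -3  -24 ]
R3 <- R3 - (-4)*R1:  [   0  -11    1   -9 ]
R3 <- R3 - (11/18)*R2:  [    0     0  17/6  17/3 ]
Row echelon form:
[ 1   -3     0  |     0 ]
[ 0  -18    -3  |   -24 ]
[ 0    0  17/6  |  17/3 ]
Back-substitution:
r = (17/3) / (17/6) = 2
q = (-24 - (-3)*(2)) / -18 = 1
p = (0 - (-3)*(1)) / 1 = 3

(3, 1, 2)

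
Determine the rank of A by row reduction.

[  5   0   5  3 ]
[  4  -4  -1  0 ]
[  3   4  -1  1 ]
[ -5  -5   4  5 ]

rank(A) = 4

Row reduction:
R2 <- R2 - (4/5)*R1:  [     0     -4     -5  -12/5 ]
R3 <- R3 - (3/5)*R1:  [    0     4    -4  -4/5 ]
R4 <- R4 - (-1)*R1:  [  0  -5   9   8 ]
R3 <- R3 - (-1)*R2:  [     0      0     -9  -16/5 ]
R4 <- R4 - (5/4)*R2:  [    0     0  61/4    11 ]
R4 <- R4 - (-61/36)*R3:  [      0       0       0  251/45 ]
Row echelon form:
[ 5   0   5       3 ]
[ 0  -4  -5   -12/5 ]
[ 0   0  -9   -16/5 ]
[ 0   0   0  251/45 ]
Nonzero rows / pivot columns: 4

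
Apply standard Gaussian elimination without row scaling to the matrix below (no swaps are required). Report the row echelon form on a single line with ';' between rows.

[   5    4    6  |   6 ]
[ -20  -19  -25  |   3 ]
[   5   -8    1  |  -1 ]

Forward elimination:
R2 <- R2 - (-4)*R1:  [  0  -3  -1  27 ]
R3 <- R3 - (1)*R1:  [   0  -12   -5   -7 ]
R3 <- R3 - (4)*R2:  [    0     0    -1  -115 ]
Row echelon form:
[ 5   4   6  |     6 ]
[ 0  -3  -1  |    27 ]
[ 0   0  -1  |  -115 ]

REF = [5 4 6 6; 0 -3 -1 27; 0 0 -1 -115]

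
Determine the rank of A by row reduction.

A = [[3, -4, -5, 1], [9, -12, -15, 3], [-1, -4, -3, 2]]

rank(A) = 2

Row reduction:
R2 <- R2 - (3)*R1:  [ 0  0  0  0 ]
R3 <- R3 - (-1/3)*R1:  [     0  -16/3  -14/3    7/3 ]
R2 <-> R3   (pivot in column 2 was zero)
[ 3     -4     -5    1 ]
[ 0  -16/3  -14/3  7/3 ]
[ 0      0      0    0 ]
Row echelon form:
[ 3     -4     -5    1 ]
[ 0  -16/3  -14/3  7/3 ]
[ 0      0      0    0 ]
Nonzero rows / pivot columns: 2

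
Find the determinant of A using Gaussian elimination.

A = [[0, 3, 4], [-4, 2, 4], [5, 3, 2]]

det(A) = -4

Forward elimination:
R1 <-> R2   (pivot in column 1 was zero)
[ -4  2  4 ]
[  0  3  4 ]
[  5  3  2 ]
R3 <- R3 - (-5/4)*R1:  [    0  11/2     7 ]
R3 <- R3 - (11/6)*R2:  [    0     0  -1/3 ]
Upper-triangular form:
[ -4  2     4 ]
[  0  3     4 ]
[  0  0  -1/3 ]
det(A) = (-1)^1 * (-4) * (3) * (-1/3) = -4  (1 row swap -> sign -1)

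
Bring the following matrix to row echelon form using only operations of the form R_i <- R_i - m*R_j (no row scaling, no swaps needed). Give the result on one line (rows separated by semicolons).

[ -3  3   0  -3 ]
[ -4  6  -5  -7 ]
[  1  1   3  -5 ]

Forward elimination:
R2 <- R2 - (4/3)*R1:  [  0   2  -5  -3 ]
R3 <- R3 - (-1/3)*R1:  [  0   2   3  -6 ]
R3 <- R3 - (1)*R2:  [  0   0   8  -3 ]
Row echelon form:
[ -3  3   0  -3 ]
[  0  2  -5  -3 ]
[  0  0   8  -3 ]

REF = [-3 3 0 -3; 0 2 -5 -3; 0 0 8 -3]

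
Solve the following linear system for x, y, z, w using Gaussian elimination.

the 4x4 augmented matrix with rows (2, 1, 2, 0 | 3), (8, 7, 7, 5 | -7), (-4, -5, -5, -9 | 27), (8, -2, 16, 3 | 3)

(-3, 3, 3, -5)

Forward elimination on [A|b]:
R2 <- R2 - (4)*R1:  [   0    3   -1    5  -19 ]
R3 <- R3 - (-2)*R1:  [  0  -3  -1  -9  33 ]
R4 <- R4 - (4)*R1:  [  0  -6   8   3  -9 ]
R3 <- R3 - (-1)*R2:  [  0   0  -2  -4  14 ]
R4 <- R4 - (-2)*R2:  [   0    0    6   13  -47 ]
R4 <- R4 - (-3)*R3:  [  0   0   0   1  -5 ]
Row echelon form:
[ 2  1   2   0  |    3 ]
[ 0  3  -1   5  |  -19 ]
[ 0  0  -2  -4  |   14 ]
[ 0  0   0   1  |   -5 ]
Back-substitution:
w = (-5) / 1 = -5
z = (14 - (-4)*(-5)) / -2 = 3
y = (-19 - (-1)*(3) - (5)*(-5)) / 3 = 3
x = (3 - (1)*(3) - (2)*(3)) / 2 = -3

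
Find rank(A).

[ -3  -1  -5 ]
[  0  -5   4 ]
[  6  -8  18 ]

Row reduction:
R3 <- R3 - (-2)*R1:  [   0  -10    8 ]
R3 <- R3 - (2)*R2:  [ 0  0  0 ]
Row echelon form:
[ -3  -1  -5 ]
[  0  -5   4 ]
[  0   0   0 ]
Nonzero rows / pivot columns: 2

rank(A) = 2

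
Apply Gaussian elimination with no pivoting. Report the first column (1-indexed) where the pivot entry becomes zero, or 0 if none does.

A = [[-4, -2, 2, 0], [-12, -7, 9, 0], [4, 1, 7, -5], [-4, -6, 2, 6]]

first zero-pivot column = 0

Naive forward elimination:
R2 <- R2 - (3)*R1:  [  0  -1   3   0 ]
R3 <- R3 - (-1)*R1:  [  0  -1   9  -5 ]
R4 <- R4 - (1)*R1:  [  0  -4   0   6 ]
R3 <- R3 - (1)*R2:  [  0   0   6  -5 ]
R4 <- R4 - (4)*R2:  [   0    0  -12    6 ]
R4 <- R4 - (-2)*R3:  [  0   0   0  -4 ]
All pivots nonzero; naive elimination completes without hitting a zero pivot.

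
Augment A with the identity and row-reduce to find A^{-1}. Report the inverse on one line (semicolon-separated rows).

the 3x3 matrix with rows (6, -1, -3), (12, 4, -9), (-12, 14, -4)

Gauss-Jordan on [A | I]:
R1 <- (1/6)*R1:  [    1  -1/6  -1/2  |   1/6     0     0 ]
R2 <- R2 - (12)*R1:  [  0   6  -3  |  -2   1   0 ]
R3 <- R3 - (-12)*R1:  [   0   12  -10  |    2    0    1 ]
R2 <- (1/6)*R2:  [    0     1  -1/2  |  -1/3   1/6     0 ]
R1 <- R1 - (-1/6)*R2:  [     1      0  -7/12  |    1/9   1/36      0 ]
R3 <- R3 - (12)*R2:  [  0   0  -4  |   6  -2   1 ]
R3 <- (1/-4)*R3:  [    0     0     1  |  -3/2   1/2  -1/4 ]
R1 <- R1 - (-7/12)*R3:  [      1       0       0  |  -55/72   23/72   -7/48 ]
R2 <- R2 - (-1/2)*R3:  [      0       1       0  |  -13/12    5/12    -1/8 ]
Right block of [I | A^{-1}] is the inverse:
[ -55/72  23/72  -7/48 ]
[ -13/12   5/12   -1/8 ]
[   -3/2    1/2   -1/4 ]

inverse = [-55/72 23/72 -7/48; -13/12 5/12 -1/8; -3/2 1/2 -1/4]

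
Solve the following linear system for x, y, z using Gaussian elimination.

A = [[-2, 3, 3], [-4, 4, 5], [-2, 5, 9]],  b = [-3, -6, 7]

Forward elimination on [A|b]:
R2 <- R2 - (2)*R1:  [  0  -2  -1   0 ]
R3 <- R3 - (1)*R1:  [  0   2   6  10 ]
R3 <- R3 - (-1)*R2:  [  0   0   5  10 ]
Row echelon form:
[ -2   3   3  |  -3 ]
[  0  -2  -1  |   0 ]
[  0   0   5  |  10 ]
Back-substitution:
z = (10) / 5 = 2
y = (0 - (-1)*(2)) / -2 = -1
x = (-3 - (3)*(-1) - (3)*(2)) / -2 = 3

(3, -1, 2)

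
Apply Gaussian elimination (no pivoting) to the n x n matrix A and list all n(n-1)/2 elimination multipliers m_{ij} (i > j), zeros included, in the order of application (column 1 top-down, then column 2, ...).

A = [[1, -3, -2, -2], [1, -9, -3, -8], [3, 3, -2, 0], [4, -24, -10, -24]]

multipliers: 1, 3, 4, -2, 2, 0

Forward elimination:
R2 <- R2 - (1)*R1:  [  0  -6  -1  -6 ]
R3 <- R3 - (3)*R1:  [  0  12   4   6 ]
R4 <- R4 - (4)*R1:  [   0  -12   -2  -16 ]
R3 <- R3 - (-2)*R2:  [  0   0   2  -6 ]
R4 <- R4 - (2)*R2:  [  0   0   0  -4 ]
R4: entry in column 3 is already 0 -> m_{43} = 0 (no row operation needed)
Multipliers (in order of application): m_{21} = 1, m_{31} = 3, m_{41} = 4, m_{32} = -2, m_{42} = 2, m_{43} = 0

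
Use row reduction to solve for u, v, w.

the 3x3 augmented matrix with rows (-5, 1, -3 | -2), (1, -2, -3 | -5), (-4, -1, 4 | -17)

(2, 5, -1)

Forward elimination on [A|b]:
R2 <- R2 - (-1/5)*R1:  [     0   -9/5  -18/5  -27/5 ]
R3 <- R3 - (4/5)*R1:  [     0   -9/5   32/5  -77/5 ]
R3 <- R3 - (1)*R2:  [   0    0   10  -10 ]
Row echelon form:
[ -5     1     -3  |     -2 ]
[  0  -9/5  -18/5  |  -27/5 ]
[  0     0     10  |    -10 ]
Back-substitution:
w = (-10) / 10 = -1
v = (-27/5 - (-18/5)*(-1)) / (-9/5) = 5
u = (-2 - (1)*(5) - (-3)*(-1)) / -5 = 2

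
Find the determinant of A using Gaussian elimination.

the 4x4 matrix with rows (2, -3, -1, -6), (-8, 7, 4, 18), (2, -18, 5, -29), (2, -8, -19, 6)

Forward elimination:
R2 <- R2 - (-4)*R1:  [  0  -5   0  -6 ]
R3 <- R3 - (1)*R1:  [   0  -15    6  -23 ]
R4 <- R4 - (1)*R1:  [   0   -5  -18   12 ]
R3 <- R3 - (3)*R2:  [  0   0   6  -5 ]
R4 <- R4 - (1)*R2:  [   0    0  -18   18 ]
R4 <- R4 - (-3)*R3:  [ 0  0  0  3 ]
Upper-triangular form:
[ 2  -3  -1  -6 ]
[ 0  -5   0  -6 ]
[ 0   0   6  -5 ]
[ 0   0   0   3 ]
det(A) = (-1)^0 * (2) * (-5) * (6) * (3) = -180  (0 row swaps -> sign +1)

det(A) = -180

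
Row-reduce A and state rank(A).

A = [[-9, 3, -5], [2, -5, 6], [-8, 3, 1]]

Row reduction:
R2 <- R2 - (-2/9)*R1:  [     0  -13/3   44/9 ]
R3 <- R3 - (8/9)*R1:  [    0   1/3  49/9 ]
R3 <- R3 - (-1/13)*R2:  [      0       0  227/39 ]
Row echelon form:
[ -9      3      -5 ]
[  0  -13/3    44/9 ]
[  0      0  227/39 ]
Nonzero rows / pivot columns: 3

rank(A) = 3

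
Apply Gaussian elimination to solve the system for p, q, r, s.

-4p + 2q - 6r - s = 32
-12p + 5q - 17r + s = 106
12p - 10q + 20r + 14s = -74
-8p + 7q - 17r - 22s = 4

Forward elimination on [A|b]:
R2 <- R2 - (3)*R1:  [  0  -1   1   4  10 ]
R3 <- R3 - (-3)*R1:  [  0  -4   2  11  22 ]
R4 <- R4 - (2)*R1:  [   0    3   -5  -20  -60 ]
R3 <- R3 - (4)*R2:  [   0    0   -2   -5  -18 ]
R4 <- R4 - (-3)*R2:  [   0    0   -2   -8  -30 ]
R4 <- R4 - (1)*R3:  [   0    0    0   -3  -12 ]
Row echelon form:
[ -4   2  -6  -1  |   32 ]
[  0  -1   1   4  |   10 ]
[  0   0  -2  -5  |  -18 ]
[  0   0   0  -3  |  -12 ]
Back-substitution:
s = (-12) / -3 = 4
r = (-18 - (-5)*(4)) / -2 = -1
q = (10 - (1)*(-1) - (4)*(4)) / -1 = 5
p = (32 - (2)*(5) - (-6)*(-1) - (-1)*(4)) / -4 = -5

(-5, 5, -1, 4)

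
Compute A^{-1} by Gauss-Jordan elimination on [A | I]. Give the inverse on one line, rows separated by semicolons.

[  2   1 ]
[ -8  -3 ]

inverse = [-3/2 -1/2; 4 1]

Gauss-Jordan on [A | I]:
R1 <- (1/2)*R1:  [   1  1/2  |  1/2    0 ]
R2 <- R2 - (-8)*R1:  [ 0  1  |  4  1 ]
R1 <- R1 - (1/2)*R2:  [    1     0  |  -3/2  -1/2 ]
Right block of [I | A^{-1}] is the inverse:
[ -3/2  -1/2 ]
[    4     1 ]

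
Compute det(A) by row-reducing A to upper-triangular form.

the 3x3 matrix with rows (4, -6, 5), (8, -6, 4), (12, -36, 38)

det(A) = 120

Forward elimination:
R2 <- R2 - (2)*R1:  [  0   6  -6 ]
R3 <- R3 - (3)*R1:  [   0  -18   23 ]
R3 <- R3 - (-3)*R2:  [ 0  0  5 ]
Upper-triangular form:
[ 4  -6   5 ]
[ 0   6  -6 ]
[ 0   0   5 ]
det(A) = (-1)^0 * (4) * (6) * (5) = 120  (0 row swaps -> sign +1)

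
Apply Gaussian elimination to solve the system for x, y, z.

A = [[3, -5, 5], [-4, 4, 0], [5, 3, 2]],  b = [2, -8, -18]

Forward elimination on [A|b]:
R2 <- R2 - (-4/3)*R1:  [     0   -8/3   20/3  -16/3 ]
R3 <- R3 - (5/3)*R1:  [     0   34/3  -19/3  -64/3 ]
R3 <- R3 - (-17/4)*R2:  [   0    0   22  -44 ]
Row echelon form:
[ 3    -5     5  |      2 ]
[ 0  -8/3  20/3  |  -16/3 ]
[ 0     0    22  |    -44 ]
Back-substitution:
z = (-44) / 22 = -2
y = (-16/3 - (20/3)*(-2)) / (-8/3) = -3
x = (2 - (-5)*(-3) - (5)*(-2)) / 3 = -1

(-1, -3, -2)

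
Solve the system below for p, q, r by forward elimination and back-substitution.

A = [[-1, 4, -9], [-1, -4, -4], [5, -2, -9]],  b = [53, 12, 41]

(0, 2, -5)

Forward elimination on [A|b]:
R2 <- R2 - (1)*R1:  [   0   -8    5  -41 ]
R3 <- R3 - (-5)*R1:  [   0   18  -54  306 ]
R3 <- R3 - (-9/4)*R2:  [      0       0  -171/4   855/4 ]
Row echelon form:
[ -1   4      -9  |     53 ]
[  0  -8       5  |    -41 ]
[  0   0  -171/4  |  855/4 ]
Back-substitution:
r = (855/4) / (-171/4) = -5
q = (-41 - (5)*(-5)) / -8 = 2
p = (53 - (4)*(2) - (-9)*(-5)) / -1 = 0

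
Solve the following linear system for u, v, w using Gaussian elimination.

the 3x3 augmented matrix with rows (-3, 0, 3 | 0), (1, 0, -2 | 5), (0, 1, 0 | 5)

Forward elimination on [A|b]:
R2 <- R2 - (-1/3)*R1:  [  0   0  -1   5 ]
R2 <-> R3   (pivot in column 2 was zero)
[ -3  0   3  0 ]
[  0  1   0  5 ]
[  0  0  -1  5 ]
Row echelon form:
[ -3  0   3  |  0 ]
[  0  1   0  |  5 ]
[  0  0  -1  |  5 ]
Back-substitution:
w = (5) / -1 = -5
v = (5) / 1 = 5
u = (0 - (3)*(-5)) / -3 = -5

(-5, 5, -5)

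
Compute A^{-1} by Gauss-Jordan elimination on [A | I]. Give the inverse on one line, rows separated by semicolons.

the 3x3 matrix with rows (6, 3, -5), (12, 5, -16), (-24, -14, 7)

inverse = [-63/2 49/6 -23/6; 50 -13 6; -8 2 -1]

Gauss-Jordan on [A | I]:
R1 <- (1/6)*R1:  [    1   1/2  -5/6  |   1/6     0     0 ]
R2 <- R2 - (12)*R1:  [  0  -1  -6  |  -2   1   0 ]
R3 <- R3 - (-24)*R1:  [   0   -2  -13  |    4    0    1 ]
R2 <- (1/-1)*R2:  [  0   1   6  |   2  -1   0 ]
R1 <- R1 - (1/2)*R2:  [     1      0  -23/6  |   -5/6    1/2      0 ]
R3 <- R3 - (-2)*R2:  [  0   0  -1  |   8  -2   1 ]
R3 <- (1/-1)*R3:  [  0   0   1  |  -8   2  -1 ]
R1 <- R1 - (-23/6)*R3:  [     1      0      0  |  -63/2   49/6  -23/6 ]
R2 <- R2 - (6)*R3:  [   0    1    0  |   50  -13    6 ]
Right block of [I | A^{-1}] is the inverse:
[ -63/2  49/6  -23/6 ]
[    50   -13      6 ]
[    -8     2     -1 ]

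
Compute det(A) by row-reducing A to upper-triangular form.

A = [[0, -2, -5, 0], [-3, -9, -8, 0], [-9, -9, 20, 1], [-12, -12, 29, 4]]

det(A) = 30

Forward elimination:
R1 <-> R2   (pivot in column 1 was zero)
[  -3   -9  -8  0 ]
[   0   -2  -5  0 ]
[  -9   -9  20  1 ]
[ -12  -12  29  4 ]
R3 <- R3 - (3)*R1:  [  0  18  44   1 ]
R4 <- R4 - (4)*R1:  [  0  24  61   4 ]
R3 <- R3 - (-9)*R2:  [  0   0  -1   1 ]
R4 <- R4 - (-12)*R2:  [ 0  0  1  4 ]
R4 <- R4 - (-1)*R3:  [ 0  0  0  5 ]
Upper-triangular form:
[ -3  -9  -8  0 ]
[  0  -2  -5  0 ]
[  0   0  -1  1 ]
[  0   0   0  5 ]
det(A) = (-1)^1 * (-3) * (-2) * (-1) * (5) = 30  (1 row swap -> sign -1)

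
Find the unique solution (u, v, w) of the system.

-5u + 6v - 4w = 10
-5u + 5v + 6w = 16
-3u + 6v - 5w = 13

Forward elimination on [A|b]:
R2 <- R2 - (1)*R1:  [  0  -1  10   6 ]
R3 <- R3 - (3/5)*R1:  [     0   12/5  -13/5      7 ]
R3 <- R3 - (-12/5)*R2:  [     0      0  107/5  107/5 ]
Row echelon form:
[ -5   6     -4  |     10 ]
[  0  -1     10  |      6 ]
[  0   0  107/5  |  107/5 ]
Back-substitution:
w = (107/5) / (107/5) = 1
v = (6 - (10)*(1)) / -1 = 4
u = (10 - (6)*(4) - (-4)*(1)) / -5 = 2

(2, 4, 1)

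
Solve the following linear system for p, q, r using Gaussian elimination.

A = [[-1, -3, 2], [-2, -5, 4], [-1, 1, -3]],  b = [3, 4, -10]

(5, -2, 1)

Forward elimination on [A|b]:
R2 <- R2 - (2)*R1:  [  0   1   0  -2 ]
R3 <- R3 - (1)*R1:  [   0    4   -5  -13 ]
R3 <- R3 - (4)*R2:  [  0   0  -5  -5 ]
Row echelon form:
[ -1  -3   2  |   3 ]
[  0   1   0  |  -2 ]
[  0   0  -5  |  -5 ]
Back-substitution:
r = (-5) / -5 = 1
q = (-2) / 1 = -2
p = (3 - (-3)*(-2) - (2)*(1)) / -1 = 5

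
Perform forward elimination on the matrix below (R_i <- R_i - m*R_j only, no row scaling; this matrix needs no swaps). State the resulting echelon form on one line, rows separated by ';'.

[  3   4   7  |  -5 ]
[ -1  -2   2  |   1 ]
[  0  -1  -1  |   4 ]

REF = [3 4 7 -5; 0 -2/3 13/3 -2/3; 0 0 -15/2 5]

Forward elimination:
R2 <- R2 - (-1/3)*R1:  [    0  -2/3  13/3  -2/3 ]
R3 <- R3 - (3/2)*R2:  [     0      0  -15/2      5 ]
Row echelon form:
[ 3     4      7  |    -5 ]
[ 0  -2/3   13/3  |  -2/3 ]
[ 0     0  -15/2  |     5 ]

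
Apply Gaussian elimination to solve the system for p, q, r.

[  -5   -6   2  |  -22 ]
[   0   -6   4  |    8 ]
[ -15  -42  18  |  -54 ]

Forward elimination on [A|b]:
R3 <- R3 - (3)*R1:  [   0  -24   12   12 ]
R3 <- R3 - (4)*R2:  [   0    0   -4  -20 ]
Row echelon form:
[ -5  -6   2  |  -22 ]
[  0  -6   4  |    8 ]
[  0   0  -4  |  -20 ]
Back-substitution:
r = (-20) / -4 = 5
q = (8 - (4)*(5)) / -6 = 2
p = (-22 - (-6)*(2) - (2)*(5)) / -5 = 4

(4, 2, 5)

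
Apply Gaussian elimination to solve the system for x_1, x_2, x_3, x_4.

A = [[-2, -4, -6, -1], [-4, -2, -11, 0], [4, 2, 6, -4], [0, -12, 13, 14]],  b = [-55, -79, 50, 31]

Forward elimination on [A|b]:
R2 <- R2 - (2)*R1:  [  0   6   1   2  31 ]
R3 <- R3 - (-2)*R1:  [   0   -6   -6   -6  -60 ]
R3 <- R3 - (-1)*R2:  [   0    0   -5   -4  -29 ]
R4 <- R4 - (-2)*R2:  [  0   0  15  18  93 ]
R4 <- R4 - (-3)*R3:  [ 0  0  0  6  6 ]
Row echelon form:
[ -2  -4  -6  -1  |  -55 ]
[  0   6   1   2  |   31 ]
[  0   0  -5  -4  |  -29 ]
[  0   0   0   6  |    6 ]
Back-substitution:
x_4 = (6) / 6 = 1
x_3 = (-29 - (-4)*(1)) / -5 = 5
x_2 = (31 - (1)*(5) - (2)*(1)) / 6 = 4
x_1 = (-55 - (-4)*(4) - (-6)*(5) - (-1)*(1)) / -2 = 4

(4, 4, 5, 1)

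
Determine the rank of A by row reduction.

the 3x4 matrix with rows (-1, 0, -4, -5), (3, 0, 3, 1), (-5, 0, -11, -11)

rank(A) = 2

Row reduction:
R2 <- R2 - (-3)*R1:  [   0    0   -9  -14 ]
R3 <- R3 - (5)*R1:  [  0   0   9  14 ]
R3 <- R3 - (-1)*R2:  [ 0  0  0  0 ]
Row echelon form:
[ -1  0  -4   -5 ]
[  0  0  -9  -14 ]
[  0  0   0    0 ]
Nonzero rows / pivot columns: 2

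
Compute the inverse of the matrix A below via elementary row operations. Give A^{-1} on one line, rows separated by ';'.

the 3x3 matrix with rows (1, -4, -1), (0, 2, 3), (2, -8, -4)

inverse = [-4 2 5/2; -3/2 1/2 3/4; 1 0 -1/2]

Gauss-Jordan on [A | I]:
R3 <- R3 - (2)*R1:  [  0   0  -2  |  -2   0   1 ]
R2 <- (1/2)*R2:  [   0    1  3/2  |    0  1/2    0 ]
R1 <- R1 - (-4)*R2:  [ 1  0  5  |  1  2  0 ]
R3 <- (1/-2)*R3:  [    0     0     1  |     1     0  -1/2 ]
R1 <- R1 - (5)*R3:  [   1    0    0  |   -4    2  5/2 ]
R2 <- R2 - (3/2)*R3:  [    0     1     0  |  -3/2   1/2   3/4 ]
Right block of [I | A^{-1}] is the inverse:
[   -4    2   5/2 ]
[ -3/2  1/2   3/4 ]
[    1    0  -1/2 ]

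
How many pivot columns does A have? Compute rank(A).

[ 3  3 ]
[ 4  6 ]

rank(A) = 2

Row reduction:
R2 <- R2 - (4/3)*R1:  [ 0  2 ]
Row echelon form:
[ 3  3 ]
[ 0  2 ]
Nonzero rows / pivot columns: 2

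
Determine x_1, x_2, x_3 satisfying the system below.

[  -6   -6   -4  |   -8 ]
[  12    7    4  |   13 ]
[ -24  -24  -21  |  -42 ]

(1, -1, 2)

Forward elimination on [A|b]:
R2 <- R2 - (-2)*R1:  [  0  -5  -4  -3 ]
R3 <- R3 - (4)*R1:  [   0    0   -5  -10 ]
Row echelon form:
[ -6  -6  -4  |   -8 ]
[  0  -5  -4  |   -3 ]
[  0   0  -5  |  -10 ]
Back-substitution:
x_3 = (-10) / -5 = 2
x_2 = (-3 - (-4)*(2)) / -5 = -1
x_1 = (-8 - (-6)*(-1) - (-4)*(2)) / -6 = 1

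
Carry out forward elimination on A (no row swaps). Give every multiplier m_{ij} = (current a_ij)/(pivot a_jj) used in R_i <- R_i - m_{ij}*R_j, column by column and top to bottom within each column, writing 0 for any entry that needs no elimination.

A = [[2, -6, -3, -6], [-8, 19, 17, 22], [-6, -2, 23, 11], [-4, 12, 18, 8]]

Forward elimination:
R2 <- R2 - (-4)*R1:  [  0  -5   5  -2 ]
R3 <- R3 - (-3)*R1:  [   0  -20   14   -7 ]
R4 <- R4 - (-2)*R1:  [  0   0  12  -4 ]
R3 <- R3 - (4)*R2:  [  0   0  -6   1 ]
R4: entry in column 2 is already 0 -> m_{42} = 0 (no row operation needed)
R4 <- R4 - (-2)*R3:  [  0   0   0  -2 ]
Multipliers (in order of application): m_{21} = -4, m_{31} = -3, m_{41} = -2, m_{32} = 4, m_{42} = 0, m_{43} = -2

multipliers: -4, -3, -2, 4, 0, -2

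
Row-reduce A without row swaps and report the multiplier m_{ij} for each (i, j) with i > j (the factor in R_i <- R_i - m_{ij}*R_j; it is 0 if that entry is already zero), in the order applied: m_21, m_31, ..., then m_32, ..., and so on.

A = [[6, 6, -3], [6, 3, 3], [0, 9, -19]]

Forward elimination:
R2 <- R2 - (1)*R1:  [  0  -3   6 ]
R3: entry in column 1 is already 0 -> m_{31} = 0 (no row operation needed)
R3 <- R3 - (-3)*R2:  [  0   0  -1 ]
Multipliers (in order of application): m_{21} = 1, m_{31} = 0, m_{32} = -3

multipliers: 1, 0, -3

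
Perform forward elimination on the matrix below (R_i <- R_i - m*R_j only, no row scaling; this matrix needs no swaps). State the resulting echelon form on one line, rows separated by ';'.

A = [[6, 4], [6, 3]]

REF = [6 4; 0 -1]

Forward elimination:
R2 <- R2 - (1)*R1:  [  0  -1 ]
Row echelon form:
[ 6   4 ]
[ 0  -1 ]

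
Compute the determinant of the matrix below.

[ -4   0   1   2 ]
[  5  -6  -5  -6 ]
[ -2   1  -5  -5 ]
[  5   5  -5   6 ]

Forward elimination:
R2 <- R2 - (-5/4)*R1:  [     0     -6  -15/4   -7/2 ]
R3 <- R3 - (1/2)*R1:  [     0      1  -11/2     -6 ]
R4 <- R4 - (-5/4)*R1:  [     0      5  -15/4   17/2 ]
R3 <- R3 - (-1/6)*R2:  [      0       0   -49/8  -79/12 ]
R4 <- R4 - (-5/6)*R2:  [     0      0  -55/8  67/12 ]
R4 <- R4 - (55/49)*R3:  [        0         0         0  1907/147 ]
Upper-triangular form:
[ -4   0      1         2 ]
[  0  -6  -15/4      -7/2 ]
[  0   0  -49/8    -79/12 ]
[  0   0      0  1907/147 ]
det(A) = (-1)^0 * (-4) * (-6) * (-49/8) * (1907/147) = -1907  (0 row swaps -> sign +1)

det(A) = -1907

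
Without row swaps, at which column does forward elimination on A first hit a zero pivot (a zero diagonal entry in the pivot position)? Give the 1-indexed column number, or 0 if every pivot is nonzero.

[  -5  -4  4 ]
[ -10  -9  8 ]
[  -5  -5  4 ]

first zero-pivot column = 3

Naive forward elimination:
R2 <- R2 - (2)*R1:  [  0  -1   0 ]
R3 <- R3 - (1)*R1:  [  0  -1   0 ]
R3 <- R3 - (1)*R2:  [ 0  0  0 ]
Matrix at this point:
[ -5  -4  4 ]
[  0  -1  0 ]
[  0   0  0 ]
Pivot entry (3,3) in the last row is zero and there are no rows below to swap with -> zero pivot in column 3 (A is singular).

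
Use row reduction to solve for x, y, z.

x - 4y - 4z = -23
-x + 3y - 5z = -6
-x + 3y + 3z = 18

(-3, 2, 3)

Forward elimination on [A|b]:
R2 <- R2 - (-1)*R1:  [   0   -1   -9  -29 ]
R3 <- R3 - (-1)*R1:  [  0  -1  -1  -5 ]
R3 <- R3 - (1)*R2:  [  0   0   8  24 ]
Row echelon form:
[ 1  -4  -4  |  -23 ]
[ 0  -1  -9  |  -29 ]
[ 0   0   8  |   24 ]
Back-substitution:
z = (24) / 8 = 3
y = (-29 - (-9)*(3)) / -1 = 2
x = (-23 - (-4)*(2) - (-4)*(3)) / 1 = -3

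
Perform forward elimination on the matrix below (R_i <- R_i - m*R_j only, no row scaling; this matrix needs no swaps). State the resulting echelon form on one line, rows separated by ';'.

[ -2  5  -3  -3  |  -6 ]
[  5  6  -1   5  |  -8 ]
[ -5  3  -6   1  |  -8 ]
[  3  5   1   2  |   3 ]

Forward elimination:
R2 <- R2 - (-5/2)*R1:  [     0   37/2  -17/2   -5/2    -23 ]
R3 <- R3 - (5/2)*R1:  [     0  -19/2    3/2   17/2      7 ]
R4 <- R4 - (-3/2)*R1:  [    0  25/2  -7/2  -5/2    -6 ]
R3 <- R3 - (-19/37)*R2:  [       0        0  -106/37   267/37  -178/37 ]
R4 <- R4 - (25/37)*R2:  [      0       0   83/37  -30/37  353/37 ]
R4 <- R4 - (-83/106)*R3:  [       0        0        0  513/106   306/53 ]
Row echelon form:
[ -2     5       -3       -3  |       -6 ]
[  0  37/2    -17/2     -5/2  |      -23 ]
[  0     0  -106/37   267/37  |  -178/37 ]
[  0     0        0  513/106  |   306/53 ]

REF = [-2 5 -3 -3 -6; 0 37/2 -17/2 -5/2 -23; 0 0 -106/37 267/37 -178/37; 0 0 0 513/106 306/53]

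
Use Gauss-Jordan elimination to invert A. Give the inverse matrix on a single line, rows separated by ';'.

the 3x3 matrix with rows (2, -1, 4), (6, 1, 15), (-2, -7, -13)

Gauss-Jordan on [A | I]:
R1 <- (1/2)*R1:  [    1  -1/2     2  |   1/2     0     0 ]
R2 <- R2 - (6)*R1:  [  0   4   3  |  -3   1   0 ]
R3 <- R3 - (-2)*R1:  [  0  -8  -9  |   1   0   1 ]
R2 <- (1/4)*R2:  [    0     1   3/4  |  -3/4   1/4     0 ]
R1 <- R1 - (-1/2)*R2:  [    1     0  19/8  |   1/8   1/8     0 ]
R3 <- R3 - (-8)*R2:  [  0   0  -3  |  -5   2   1 ]
R3 <- (1/-3)*R3:  [    0     0     1  |   5/3  -2/3  -1/3 ]
R1 <- R1 - (19/8)*R3:  [     1      0      0  |  -23/6  41/24  19/24 ]
R2 <- R2 - (3/4)*R3:  [   0    1    0  |   -2  3/4  1/4 ]
Right block of [I | A^{-1}] is the inverse:
[ -23/6  41/24  19/24 ]
[    -2    3/4    1/4 ]
[   5/3   -2/3   -1/3 ]

inverse = [-23/6 41/24 19/24; -2 3/4 1/4; 5/3 -2/3 -1/3]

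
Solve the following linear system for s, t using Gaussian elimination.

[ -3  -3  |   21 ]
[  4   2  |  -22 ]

Forward elimination on [A|b]:
R2 <- R2 - (-4/3)*R1:  [  0  -2   6 ]
Row echelon form:
[ -3  -3  |  21 ]
[  0  -2  |   6 ]
Back-substitution:
t = (6) / -2 = -3
s = (21 - (-3)*(-3)) / -3 = -4

(-4, -3)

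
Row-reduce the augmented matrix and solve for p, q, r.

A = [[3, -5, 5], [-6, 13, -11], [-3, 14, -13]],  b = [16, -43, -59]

Forward elimination on [A|b]:
R2 <- R2 - (-2)*R1:  [   0    3   -1  -11 ]
R3 <- R3 - (-1)*R1:  [   0    9   -8  -43 ]
R3 <- R3 - (3)*R2:  [   0    0   -5  -10 ]
Row echelon form:
[ 3  -5   5  |   16 ]
[ 0   3  -1  |  -11 ]
[ 0   0  -5  |  -10 ]
Back-substitution:
r = (-10) / -5 = 2
q = (-11 - (-1)*(2)) / 3 = -3
p = (16 - (-5)*(-3) - (5)*(2)) / 3 = -3

(-3, -3, 2)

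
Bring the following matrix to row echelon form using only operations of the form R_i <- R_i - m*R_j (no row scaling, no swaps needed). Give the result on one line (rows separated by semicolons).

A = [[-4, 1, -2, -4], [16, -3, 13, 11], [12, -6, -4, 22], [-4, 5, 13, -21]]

REF = [-4 1 -2 -4; 0 1 5 -5; 0 0 5 -5; 0 0 0 -2]

Forward elimination:
R2 <- R2 - (-4)*R1:  [  0   1   5  -5 ]
R3 <- R3 - (-3)*R1:  [   0   -3  -10   10 ]
R4 <- R4 - (1)*R1:  [   0    4   15  -17 ]
R3 <- R3 - (-3)*R2:  [  0   0   5  -5 ]
R4 <- R4 - (4)*R2:  [  0   0  -5   3 ]
R4 <- R4 - (-1)*R3:  [  0   0   0  -2 ]
Row echelon form:
[ -4  1  -2  -4 ]
[  0  1   5  -5 ]
[  0  0   5  -5 ]
[  0  0   0  -2 ]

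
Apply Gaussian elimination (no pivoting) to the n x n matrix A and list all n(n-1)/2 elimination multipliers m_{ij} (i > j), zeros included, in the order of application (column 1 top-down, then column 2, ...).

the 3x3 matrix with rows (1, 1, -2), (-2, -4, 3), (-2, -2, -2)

multipliers: -2, -2, 0

Forward elimination:
R2 <- R2 - (-2)*R1:  [  0  -2  -1 ]
R3 <- R3 - (-2)*R1:  [  0   0  -6 ]
R3: entry in column 2 is already 0 -> m_{32} = 0 (no row operation needed)
Multipliers (in order of application): m_{21} = -2, m_{31} = -2, m_{32} = 0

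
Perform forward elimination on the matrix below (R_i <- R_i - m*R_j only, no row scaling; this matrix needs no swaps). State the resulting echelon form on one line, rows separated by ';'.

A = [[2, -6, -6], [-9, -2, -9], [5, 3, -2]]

Forward elimination:
R2 <- R2 - (-9/2)*R1:  [   0  -29  -36 ]
R3 <- R3 - (5/2)*R1:  [  0  18  13 ]
R3 <- R3 - (-18/29)*R2:  [       0        0  -271/29 ]
Row echelon form:
[ 2   -6       -6 ]
[ 0  -29      -36 ]
[ 0    0  -271/29 ]

REF = [2 -6 -6; 0 -29 -36; 0 0 -271/29]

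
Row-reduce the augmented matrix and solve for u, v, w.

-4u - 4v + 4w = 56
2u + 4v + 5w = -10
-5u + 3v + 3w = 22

Forward elimination on [A|b]:
R2 <- R2 - (-1/2)*R1:  [  0   2   7  18 ]
R3 <- R3 - (5/4)*R1:  [   0    8   -2  -48 ]
R3 <- R3 - (4)*R2:  [    0     0   -30  -120 ]
Row echelon form:
[ -4  -4    4  |    56 ]
[  0   2    7  |    18 ]
[  0   0  -30  |  -120 ]
Back-substitution:
w = (-120) / -30 = 4
v = (18 - (7)*(4)) / 2 = -5
u = (56 - (-4)*(-5) - (4)*(4)) / -4 = -5

(-5, -5, 4)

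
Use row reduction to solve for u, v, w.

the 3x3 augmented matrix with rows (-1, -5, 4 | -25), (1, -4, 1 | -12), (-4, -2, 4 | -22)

(2, 3, -2)

Forward elimination on [A|b]:
R2 <- R2 - (-1)*R1:  [   0   -9    5  -37 ]
R3 <- R3 - (4)*R1:  [   0   18  -12   78 ]
R3 <- R3 - (-2)*R2:  [  0   0  -2   4 ]
Row echelon form:
[ -1  -5   4  |  -25 ]
[  0  -9   5  |  -37 ]
[  0   0  -2  |    4 ]
Back-substitution:
w = (4) / -2 = -2
v = (-37 - (5)*(-2)) / -9 = 3
u = (-25 - (-5)*(3) - (4)*(-2)) / -1 = 2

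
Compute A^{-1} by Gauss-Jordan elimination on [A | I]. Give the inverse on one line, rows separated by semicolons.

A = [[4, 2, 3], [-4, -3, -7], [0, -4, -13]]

inverse = [-11/12 -7/6 5/12; 13/3 13/3 -4/3; -4/3 -4/3 1/3]

Gauss-Jordan on [A | I]:
R1 <- (1/4)*R1:  [   1  1/2  3/4  |  1/4    0    0 ]
R2 <- R2 - (-4)*R1:  [  0  -1  -4  |   1   1   0 ]
R2 <- (1/-1)*R2:  [  0   1   4  |  -1  -1   0 ]
R1 <- R1 - (1/2)*R2:  [    1     0  -5/4  |   3/4   1/2     0 ]
R3 <- R3 - (-4)*R2:  [  0   0   3  |  -4  -4   1 ]
R3 <- (1/3)*R3:  [    0     0     1  |  -4/3  -4/3   1/3 ]
R1 <- R1 - (-5/4)*R3:  [      1       0       0  |  -11/12    -7/6    5/12 ]
R2 <- R2 - (4)*R3:  [    0     1     0  |  13/3  13/3  -4/3 ]
Right block of [I | A^{-1}] is the inverse:
[ -11/12  -7/6  5/12 ]
[   13/3  13/3  -4/3 ]
[   -4/3  -4/3   1/3 ]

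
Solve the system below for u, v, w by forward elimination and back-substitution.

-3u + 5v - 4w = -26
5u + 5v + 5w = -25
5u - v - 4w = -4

Forward elimination on [A|b]:
R2 <- R2 - (-5/3)*R1:  [      0    40/3    -5/3  -205/3 ]
R3 <- R3 - (-5/3)*R1:  [      0    22/3   -32/3  -142/3 ]
R3 <- R3 - (11/20)*R2:  [     0      0  -39/4  -39/4 ]
Row echelon form:
[ -3     5     -4  |     -26 ]
[  0  40/3   -5/3  |  -205/3 ]
[  0     0  -39/4  |   -39/4 ]
Back-substitution:
w = (-39/4) / (-39/4) = 1
v = (-205/3 - (-5/3)*(1)) / (40/3) = -5
u = (-26 - (5)*(-5) - (-4)*(1)) / -3 = -1

(-1, -5, 1)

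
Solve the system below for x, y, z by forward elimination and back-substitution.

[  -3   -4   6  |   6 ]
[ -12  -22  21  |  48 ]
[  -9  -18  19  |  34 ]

Forward elimination on [A|b]:
R2 <- R2 - (4)*R1:  [  0  -6  -3  24 ]
R3 <- R3 - (3)*R1:  [  0  -6   1  16 ]
R3 <- R3 - (1)*R2:  [  0   0   4  -8 ]
Row echelon form:
[ -3  -4   6  |   6 ]
[  0  -6  -3  |  24 ]
[  0   0   4  |  -8 ]
Back-substitution:
z = (-8) / 4 = -2
y = (24 - (-3)*(-2)) / -6 = -3
x = (6 - (-4)*(-3) - (6)*(-2)) / -3 = -2

(-2, -3, -2)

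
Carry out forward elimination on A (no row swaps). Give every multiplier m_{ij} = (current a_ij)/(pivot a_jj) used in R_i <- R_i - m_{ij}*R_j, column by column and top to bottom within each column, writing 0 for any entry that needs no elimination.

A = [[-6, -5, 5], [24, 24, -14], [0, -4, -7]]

multipliers: -4, 0, -1

Forward elimination:
R2 <- R2 - (-4)*R1:  [ 0  4  6 ]
R3: entry in column 1 is already 0 -> m_{31} = 0 (no row operation needed)
R3 <- R3 - (-1)*R2:  [  0   0  -1 ]
Multipliers (in order of application): m_{21} = -4, m_{31} = 0, m_{32} = -1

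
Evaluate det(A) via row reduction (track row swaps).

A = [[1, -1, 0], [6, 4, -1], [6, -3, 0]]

Forward elimination:
R2 <- R2 - (6)*R1:  [  0  10  -1 ]
R3 <- R3 - (6)*R1:  [ 0  3  0 ]
R3 <- R3 - (3/10)*R2:  [    0     0  3/10 ]
Upper-triangular form:
[ 1  -1     0 ]
[ 0  10    -1 ]
[ 0   0  3/10 ]
det(A) = (-1)^0 * (1) * (10) * (3/10) = 3  (0 row swaps -> sign +1)

det(A) = 3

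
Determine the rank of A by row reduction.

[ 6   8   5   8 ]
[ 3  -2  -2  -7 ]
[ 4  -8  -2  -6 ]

rank(A) = 3

Row reduction:
R2 <- R2 - (1/2)*R1:  [    0    -6  -9/2   -11 ]
R3 <- R3 - (2/3)*R1:  [     0  -40/3  -16/3  -34/3 ]
R3 <- R3 - (20/9)*R2:  [     0      0   14/3  118/9 ]
Row echelon form:
[ 6   8     5      8 ]
[ 0  -6  -9/2    -11 ]
[ 0   0  14/3  118/9 ]
Nonzero rows / pivot columns: 3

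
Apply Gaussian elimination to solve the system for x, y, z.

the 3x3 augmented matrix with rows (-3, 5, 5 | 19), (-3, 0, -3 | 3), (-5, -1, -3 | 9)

Forward elimination on [A|b]:
R2 <- R2 - (1)*R1:  [   0   -5   -8  -16 ]
R3 <- R3 - (5/3)*R1:  [     0  -28/3  -34/3  -68/3 ]
R3 <- R3 - (28/15)*R2:  [    0     0  18/5  36/5 ]
Row echelon form:
[ -3   5     5  |    19 ]
[  0  -5    -8  |   -16 ]
[  0   0  18/5  |  36/5 ]
Back-substitution:
z = (36/5) / (18/5) = 2
y = (-16 - (-8)*(2)) / -5 = 0
x = (19 - (5)*(0) - (5)*(2)) / -3 = -3

(-3, 0, 2)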